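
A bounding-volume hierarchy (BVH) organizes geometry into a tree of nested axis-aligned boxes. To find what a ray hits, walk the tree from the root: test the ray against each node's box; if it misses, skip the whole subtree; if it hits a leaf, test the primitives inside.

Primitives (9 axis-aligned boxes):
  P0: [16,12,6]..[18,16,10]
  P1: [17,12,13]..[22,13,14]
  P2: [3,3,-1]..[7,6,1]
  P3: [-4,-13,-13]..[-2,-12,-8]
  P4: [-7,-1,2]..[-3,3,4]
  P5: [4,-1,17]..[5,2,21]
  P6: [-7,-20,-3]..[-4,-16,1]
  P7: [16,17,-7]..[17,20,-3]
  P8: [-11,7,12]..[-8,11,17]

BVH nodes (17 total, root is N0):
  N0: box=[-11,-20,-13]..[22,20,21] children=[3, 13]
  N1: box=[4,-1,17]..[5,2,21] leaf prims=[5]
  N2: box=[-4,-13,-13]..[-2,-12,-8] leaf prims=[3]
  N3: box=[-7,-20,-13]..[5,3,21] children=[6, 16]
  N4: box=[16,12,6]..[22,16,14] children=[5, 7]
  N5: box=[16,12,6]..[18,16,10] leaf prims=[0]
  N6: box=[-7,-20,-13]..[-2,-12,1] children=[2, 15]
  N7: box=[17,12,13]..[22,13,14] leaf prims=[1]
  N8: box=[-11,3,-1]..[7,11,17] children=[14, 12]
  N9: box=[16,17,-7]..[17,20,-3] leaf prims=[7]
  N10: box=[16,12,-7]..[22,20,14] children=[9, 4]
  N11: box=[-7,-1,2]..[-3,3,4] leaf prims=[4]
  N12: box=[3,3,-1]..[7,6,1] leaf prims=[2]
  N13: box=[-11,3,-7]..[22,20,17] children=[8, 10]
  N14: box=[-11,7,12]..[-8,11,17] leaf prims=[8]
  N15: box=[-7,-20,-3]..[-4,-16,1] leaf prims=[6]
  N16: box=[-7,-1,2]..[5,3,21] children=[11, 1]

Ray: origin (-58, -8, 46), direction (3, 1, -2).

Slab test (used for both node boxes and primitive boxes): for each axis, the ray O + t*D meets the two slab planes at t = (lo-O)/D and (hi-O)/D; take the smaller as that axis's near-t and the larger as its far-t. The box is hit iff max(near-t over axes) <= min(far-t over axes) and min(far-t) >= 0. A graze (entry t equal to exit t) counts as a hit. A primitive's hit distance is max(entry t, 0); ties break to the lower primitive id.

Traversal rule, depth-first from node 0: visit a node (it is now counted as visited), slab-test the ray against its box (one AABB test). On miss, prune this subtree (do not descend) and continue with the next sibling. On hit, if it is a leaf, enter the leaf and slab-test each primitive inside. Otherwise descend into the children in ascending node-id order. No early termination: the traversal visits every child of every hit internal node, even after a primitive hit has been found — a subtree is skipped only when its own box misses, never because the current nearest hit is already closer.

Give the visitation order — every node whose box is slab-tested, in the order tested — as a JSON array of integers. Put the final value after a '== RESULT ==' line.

Trace the traversal:
N0 x:[47/3,80/3] y:[-12,28] z:[25/2,59/2] -> hit [47/3,80/3], descend [3, 13]
  N3 x:[17,21] y:[-12,11] z:[25/2,59/2] -> miss, prune
  N13 x:[47/3,80/3] y:[11,28] z:[29/2,53/2] -> hit [47/3,53/2], descend [8, 10]
    N8 x:[47/3,65/3] y:[11,19] z:[29/2,47/2] -> hit [47/3,19], descend [12, 14]
      N12 x:[61/3,65/3] y:[11,14] z:[45/2,47/2] -> miss, prune
      N14 x:[47/3,50/3] y:[15,19] z:[29/2,17] -> hit [47/3,50/3] leaf, test {P8@t=47/3}
    N10 x:[74/3,80/3] y:[20,28] z:[16,53/2] -> hit [74/3,53/2], descend [4, 9]
      N4 x:[74/3,80/3] y:[20,24] z:[16,20] -> miss, prune
      N9 x:[74/3,25] y:[25,28] z:[49/2,53/2] -> hit [25,25] leaf, test {P7@t=25}

Summary -> nodes [0, 3, 13, 8, 12, 14, 10, 4, 9]; box-tests=9; leaf-entries=2; first=P8

== RESULT ==
[0, 3, 13, 8, 12, 14, 10, 4, 9]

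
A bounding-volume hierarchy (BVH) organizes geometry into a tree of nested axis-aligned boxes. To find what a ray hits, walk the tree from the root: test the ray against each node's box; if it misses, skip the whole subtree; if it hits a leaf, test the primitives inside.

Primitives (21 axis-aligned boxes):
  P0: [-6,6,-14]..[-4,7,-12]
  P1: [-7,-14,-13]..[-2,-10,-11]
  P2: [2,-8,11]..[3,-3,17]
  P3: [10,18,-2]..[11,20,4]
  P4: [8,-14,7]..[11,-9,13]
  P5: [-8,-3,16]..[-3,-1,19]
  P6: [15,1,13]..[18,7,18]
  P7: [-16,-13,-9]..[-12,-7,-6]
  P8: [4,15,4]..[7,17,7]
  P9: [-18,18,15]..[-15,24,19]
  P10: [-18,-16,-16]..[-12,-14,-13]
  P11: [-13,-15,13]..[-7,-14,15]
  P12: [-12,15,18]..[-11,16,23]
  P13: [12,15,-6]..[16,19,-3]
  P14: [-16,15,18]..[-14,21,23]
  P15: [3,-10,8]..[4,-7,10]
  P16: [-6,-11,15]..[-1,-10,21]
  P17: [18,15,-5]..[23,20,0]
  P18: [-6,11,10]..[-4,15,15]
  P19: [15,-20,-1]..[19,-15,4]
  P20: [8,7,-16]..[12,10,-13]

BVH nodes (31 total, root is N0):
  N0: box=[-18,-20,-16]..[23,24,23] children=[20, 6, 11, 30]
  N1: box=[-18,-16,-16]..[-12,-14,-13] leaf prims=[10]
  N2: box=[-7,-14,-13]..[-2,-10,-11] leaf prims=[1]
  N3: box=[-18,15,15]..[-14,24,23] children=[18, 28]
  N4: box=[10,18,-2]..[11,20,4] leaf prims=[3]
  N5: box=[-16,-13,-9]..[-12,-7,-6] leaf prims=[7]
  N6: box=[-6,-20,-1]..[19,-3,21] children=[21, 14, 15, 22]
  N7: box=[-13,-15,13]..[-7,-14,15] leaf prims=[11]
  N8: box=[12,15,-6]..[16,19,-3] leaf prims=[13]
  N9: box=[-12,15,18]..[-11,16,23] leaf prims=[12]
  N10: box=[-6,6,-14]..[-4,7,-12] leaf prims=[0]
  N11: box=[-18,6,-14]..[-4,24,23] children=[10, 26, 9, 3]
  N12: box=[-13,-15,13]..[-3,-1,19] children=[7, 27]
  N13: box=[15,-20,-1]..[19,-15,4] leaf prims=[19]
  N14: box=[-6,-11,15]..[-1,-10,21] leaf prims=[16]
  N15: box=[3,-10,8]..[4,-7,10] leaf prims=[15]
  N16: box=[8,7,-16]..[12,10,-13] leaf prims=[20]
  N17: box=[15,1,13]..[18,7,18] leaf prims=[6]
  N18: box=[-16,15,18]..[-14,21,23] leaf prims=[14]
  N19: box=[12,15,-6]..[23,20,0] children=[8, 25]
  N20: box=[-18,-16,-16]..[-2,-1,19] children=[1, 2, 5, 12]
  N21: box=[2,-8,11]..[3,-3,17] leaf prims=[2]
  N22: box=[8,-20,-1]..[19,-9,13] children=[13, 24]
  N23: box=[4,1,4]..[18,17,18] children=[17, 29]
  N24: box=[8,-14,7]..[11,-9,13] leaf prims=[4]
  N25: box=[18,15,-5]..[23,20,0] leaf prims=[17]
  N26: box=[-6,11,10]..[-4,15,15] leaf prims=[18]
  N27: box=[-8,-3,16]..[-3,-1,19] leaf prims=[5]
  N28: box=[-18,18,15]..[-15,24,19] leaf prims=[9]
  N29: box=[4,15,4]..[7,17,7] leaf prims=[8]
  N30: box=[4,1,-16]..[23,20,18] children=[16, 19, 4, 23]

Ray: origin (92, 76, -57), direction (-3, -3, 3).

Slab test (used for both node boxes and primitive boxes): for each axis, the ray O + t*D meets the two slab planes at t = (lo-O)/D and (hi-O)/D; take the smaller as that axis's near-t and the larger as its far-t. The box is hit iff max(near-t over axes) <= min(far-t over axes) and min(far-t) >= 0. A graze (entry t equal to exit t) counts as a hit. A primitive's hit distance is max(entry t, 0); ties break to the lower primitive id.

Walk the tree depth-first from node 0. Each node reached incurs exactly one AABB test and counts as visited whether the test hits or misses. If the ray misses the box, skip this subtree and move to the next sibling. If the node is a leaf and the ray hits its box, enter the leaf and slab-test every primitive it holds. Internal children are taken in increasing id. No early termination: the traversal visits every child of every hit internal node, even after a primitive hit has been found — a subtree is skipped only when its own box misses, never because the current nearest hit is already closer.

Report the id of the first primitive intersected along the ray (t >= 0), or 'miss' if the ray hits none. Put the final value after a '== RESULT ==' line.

Traverse from the root:
N0 x:[23,110/3] y:[52/3,32] z:[41/3,80/3] -> hit [23,80/3], descend [6, 11, 20, 30]
  N6 x:[73/3,98/3] y:[79/3,32] z:[56/3,26] -> miss, prune
  N11 x:[32,110/3] y:[52/3,70/3] z:[43/3,80/3] -> miss, prune
  N20 x:[94/3,110/3] y:[77/3,92/3] z:[41/3,76/3] -> miss, prune
  N30 x:[23,88/3] y:[56/3,25] z:[41/3,25] -> hit [23,25], descend [4, 16, 19, 23]
    N4 x:[27,82/3] y:[56/3,58/3] z:[55/3,61/3] -> miss, prune
    N16 x:[80/3,28] y:[22,23] z:[41/3,44/3] -> miss, prune
    N19 x:[23,80/3] y:[56/3,61/3] z:[17,19] -> miss, prune
    N23 x:[74/3,88/3] y:[59/3,25] z:[61/3,25] -> hit [74/3,25], descend [17, 29]
      N17 x:[74/3,77/3] y:[23,25] z:[70/3,25] -> hit [74/3,25] leaf, test {P6@t=74/3}
      N29 x:[85/3,88/3] y:[59/3,61/3] z:[61/3,64/3] -> miss, prune

Summary -> nodes [0, 6, 11, 20, 30, 4, 16, 19, 23, 17, 29]; box-tests=11; leaf-entries=1; first=P6

== RESULT ==
6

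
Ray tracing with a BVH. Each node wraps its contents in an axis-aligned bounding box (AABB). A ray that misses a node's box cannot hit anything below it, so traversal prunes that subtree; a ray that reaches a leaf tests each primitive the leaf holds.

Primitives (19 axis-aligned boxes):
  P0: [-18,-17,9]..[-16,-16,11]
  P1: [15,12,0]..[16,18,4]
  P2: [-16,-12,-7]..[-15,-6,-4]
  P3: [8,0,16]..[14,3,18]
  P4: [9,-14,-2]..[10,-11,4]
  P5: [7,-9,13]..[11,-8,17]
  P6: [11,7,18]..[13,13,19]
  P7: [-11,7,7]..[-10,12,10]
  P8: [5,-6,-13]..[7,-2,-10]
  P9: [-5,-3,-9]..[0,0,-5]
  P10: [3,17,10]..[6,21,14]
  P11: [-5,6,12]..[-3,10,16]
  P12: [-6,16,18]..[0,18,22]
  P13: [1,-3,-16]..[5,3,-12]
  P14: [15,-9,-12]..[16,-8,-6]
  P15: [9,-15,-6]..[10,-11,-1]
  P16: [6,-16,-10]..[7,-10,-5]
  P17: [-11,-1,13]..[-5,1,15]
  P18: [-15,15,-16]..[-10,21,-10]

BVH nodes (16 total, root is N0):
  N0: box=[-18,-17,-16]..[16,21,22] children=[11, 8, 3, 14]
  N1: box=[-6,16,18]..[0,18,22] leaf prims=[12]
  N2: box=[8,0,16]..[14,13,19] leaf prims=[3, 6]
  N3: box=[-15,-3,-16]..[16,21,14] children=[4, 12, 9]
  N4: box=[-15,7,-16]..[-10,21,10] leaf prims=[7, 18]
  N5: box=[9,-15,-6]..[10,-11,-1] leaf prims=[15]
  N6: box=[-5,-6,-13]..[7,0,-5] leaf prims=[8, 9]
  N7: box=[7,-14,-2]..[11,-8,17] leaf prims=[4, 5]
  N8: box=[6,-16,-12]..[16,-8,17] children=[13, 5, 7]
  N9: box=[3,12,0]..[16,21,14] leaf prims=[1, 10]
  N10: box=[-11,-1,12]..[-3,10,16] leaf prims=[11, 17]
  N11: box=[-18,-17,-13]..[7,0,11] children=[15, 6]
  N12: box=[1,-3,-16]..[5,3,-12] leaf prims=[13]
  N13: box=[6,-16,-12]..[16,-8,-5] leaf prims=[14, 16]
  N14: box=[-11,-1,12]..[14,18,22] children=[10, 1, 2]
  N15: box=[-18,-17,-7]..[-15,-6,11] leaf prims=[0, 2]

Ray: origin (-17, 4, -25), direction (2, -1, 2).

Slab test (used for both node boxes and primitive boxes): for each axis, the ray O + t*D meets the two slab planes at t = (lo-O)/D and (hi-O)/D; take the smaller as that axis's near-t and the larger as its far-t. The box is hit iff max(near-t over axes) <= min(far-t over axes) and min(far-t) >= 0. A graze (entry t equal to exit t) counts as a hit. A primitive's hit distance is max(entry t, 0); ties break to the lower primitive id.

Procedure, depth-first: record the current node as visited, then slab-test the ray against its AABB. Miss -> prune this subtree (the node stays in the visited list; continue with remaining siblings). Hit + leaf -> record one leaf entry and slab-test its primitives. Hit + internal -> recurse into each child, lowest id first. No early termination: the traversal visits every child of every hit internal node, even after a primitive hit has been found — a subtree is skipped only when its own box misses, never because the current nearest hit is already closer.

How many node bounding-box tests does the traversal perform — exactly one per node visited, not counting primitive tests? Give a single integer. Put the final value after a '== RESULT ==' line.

Trace the traversal:
N0 x:[-1/2,33/2] y:[-17,21] z:[9/2,47/2] -> hit [9/2,33/2], descend [3, 8, 11, 14]
  N3 x:[1,33/2] y:[-17,7] z:[9/2,39/2] -> hit [9/2,7], descend [4, 9, 12]
    N4 x:[1,7/2] y:[-17,-3] z:[9/2,35/2] -> miss, prune
    N9 x:[10,33/2] y:[-17,-8] z:[25/2,39/2] -> miss, prune
    N12 x:[9,11] y:[1,7] z:[9/2,13/2] -> miss, prune
  N8 x:[23/2,33/2] y:[12,20] z:[13/2,21] -> hit [12,33/2], descend [5, 7, 13]
    N5 x:[13,27/2] y:[15,19] z:[19/2,12] -> miss, prune
    N7 x:[12,14] y:[12,18] z:[23/2,21] -> hit [12,14] leaf, test {P4(miss), P5(miss)}
    N13 x:[23/2,33/2] y:[12,20] z:[13/2,10] -> miss, prune
  N11 x:[-1/2,12] y:[4,21] z:[6,18] -> hit [6,12], descend [6, 15]
    N6 x:[6,12] y:[4,10] z:[6,10] -> hit [6,10] leaf, test {P8(miss), P9(miss)}
    N15 x:[-1/2,1] y:[10,21] z:[9,18] -> miss, prune
  N14 x:[3,31/2] y:[-14,5] z:[37/2,47/2] -> miss, prune

Summary -> nodes [0, 3, 4, 9, 12, 8, 5, 7, 13, 11, 6, 15, 14]; box-tests=13; leaf-entries=2; first=miss

== RESULT ==
13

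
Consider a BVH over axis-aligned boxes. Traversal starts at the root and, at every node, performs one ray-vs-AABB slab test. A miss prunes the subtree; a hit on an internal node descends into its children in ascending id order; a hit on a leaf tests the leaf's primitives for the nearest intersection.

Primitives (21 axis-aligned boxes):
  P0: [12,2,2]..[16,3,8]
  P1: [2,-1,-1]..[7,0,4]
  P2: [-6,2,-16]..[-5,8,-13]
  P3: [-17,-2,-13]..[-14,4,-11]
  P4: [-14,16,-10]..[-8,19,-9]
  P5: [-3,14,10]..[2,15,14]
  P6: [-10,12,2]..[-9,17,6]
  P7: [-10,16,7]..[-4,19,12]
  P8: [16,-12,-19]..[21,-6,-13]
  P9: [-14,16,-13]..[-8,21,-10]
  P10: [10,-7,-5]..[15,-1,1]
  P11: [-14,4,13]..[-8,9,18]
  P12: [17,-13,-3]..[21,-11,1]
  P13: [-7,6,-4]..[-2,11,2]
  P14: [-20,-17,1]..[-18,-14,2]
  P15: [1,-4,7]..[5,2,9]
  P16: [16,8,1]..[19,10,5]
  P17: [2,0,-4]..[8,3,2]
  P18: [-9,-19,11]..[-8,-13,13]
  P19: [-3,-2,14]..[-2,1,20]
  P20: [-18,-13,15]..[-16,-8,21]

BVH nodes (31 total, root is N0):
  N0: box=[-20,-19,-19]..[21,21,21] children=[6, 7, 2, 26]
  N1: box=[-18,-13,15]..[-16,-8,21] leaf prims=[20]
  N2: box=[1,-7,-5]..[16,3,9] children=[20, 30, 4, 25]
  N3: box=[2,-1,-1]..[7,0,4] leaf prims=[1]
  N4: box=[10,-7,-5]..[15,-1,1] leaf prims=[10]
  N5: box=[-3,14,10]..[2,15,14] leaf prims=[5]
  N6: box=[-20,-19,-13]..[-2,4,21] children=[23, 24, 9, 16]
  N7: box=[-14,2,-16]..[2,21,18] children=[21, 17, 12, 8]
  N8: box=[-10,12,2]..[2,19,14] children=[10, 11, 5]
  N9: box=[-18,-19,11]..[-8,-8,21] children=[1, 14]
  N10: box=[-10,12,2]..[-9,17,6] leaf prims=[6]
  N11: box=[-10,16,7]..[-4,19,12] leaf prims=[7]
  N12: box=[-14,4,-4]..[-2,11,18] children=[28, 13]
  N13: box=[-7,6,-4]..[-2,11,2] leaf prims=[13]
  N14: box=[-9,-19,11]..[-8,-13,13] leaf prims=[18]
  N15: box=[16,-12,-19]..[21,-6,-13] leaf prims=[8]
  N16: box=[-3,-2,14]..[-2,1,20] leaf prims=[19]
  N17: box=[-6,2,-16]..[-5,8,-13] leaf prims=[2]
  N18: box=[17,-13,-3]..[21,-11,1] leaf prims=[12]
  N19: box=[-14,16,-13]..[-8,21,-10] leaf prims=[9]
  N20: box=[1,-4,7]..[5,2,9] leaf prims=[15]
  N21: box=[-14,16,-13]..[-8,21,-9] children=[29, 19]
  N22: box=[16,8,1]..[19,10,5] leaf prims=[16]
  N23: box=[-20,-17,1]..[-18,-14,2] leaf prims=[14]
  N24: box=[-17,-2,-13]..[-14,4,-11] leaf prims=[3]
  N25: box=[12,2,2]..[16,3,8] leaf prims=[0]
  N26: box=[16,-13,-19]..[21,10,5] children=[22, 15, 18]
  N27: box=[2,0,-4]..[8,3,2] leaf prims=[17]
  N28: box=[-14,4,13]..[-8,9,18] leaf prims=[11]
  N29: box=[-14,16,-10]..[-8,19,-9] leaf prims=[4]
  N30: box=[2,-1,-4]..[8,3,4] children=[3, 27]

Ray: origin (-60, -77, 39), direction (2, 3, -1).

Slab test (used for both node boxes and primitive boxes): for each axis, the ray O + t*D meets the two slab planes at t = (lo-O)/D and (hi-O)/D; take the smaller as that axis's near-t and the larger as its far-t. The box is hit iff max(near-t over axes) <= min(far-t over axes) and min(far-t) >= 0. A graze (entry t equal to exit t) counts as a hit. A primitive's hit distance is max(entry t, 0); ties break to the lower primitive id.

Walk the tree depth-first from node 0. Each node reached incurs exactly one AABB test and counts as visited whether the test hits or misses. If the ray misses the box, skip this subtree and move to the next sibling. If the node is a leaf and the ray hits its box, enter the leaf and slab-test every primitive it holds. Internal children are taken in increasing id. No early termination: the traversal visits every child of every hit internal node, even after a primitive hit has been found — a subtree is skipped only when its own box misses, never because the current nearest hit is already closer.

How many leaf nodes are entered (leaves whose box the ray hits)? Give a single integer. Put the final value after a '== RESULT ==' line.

Traverse from the root:
N0 x:[20,81/2] y:[58/3,98/3] z:[18,58] -> hit [20,98/3], descend [2, 6, 7, 26]
  N2 x:[61/2,38] y:[70/3,80/3] z:[30,44] -> miss, prune
  N6 x:[20,29] y:[58/3,27] z:[18,52] -> hit [20,27], descend [9, 16, 23, 24]
    N9 x:[21,26] y:[58/3,23] z:[18,28] -> hit [21,23], descend [1, 14]
      N1 x:[21,22] y:[64/3,23] z:[18,24] -> hit [64/3,22] leaf, test {P20@t=64/3}
      N14 x:[51/2,26] y:[58/3,64/3] z:[26,28] -> miss, prune
    N16 x:[57/2,29] y:[25,26] z:[19,25] -> miss, prune
    N23 x:[20,21] y:[20,21] z:[37,38] -> miss, prune
    N24 x:[43/2,23] y:[25,27] z:[50,52] -> miss, prune
  N7 x:[23,31] y:[79/3,98/3] z:[21,55] -> hit [79/3,31], descend [8, 12, 17, 21]
    N8 x:[25,31] y:[89/3,32] z:[25,37] -> hit [89/3,31], descend [5, 10, 11]
      N5 x:[57/2,31] y:[91/3,92/3] z:[25,29] -> miss, prune
      N10 x:[25,51/2] y:[89/3,94/3] z:[33,37] -> miss, prune
      N11 x:[25,28] y:[31,32] z:[27,32] -> miss, prune
    N12 x:[23,29] y:[27,88/3] z:[21,43] -> hit [27,29], descend [13, 28]
      N13 x:[53/2,29] y:[83/3,88/3] z:[37,43] -> miss, prune
      N28 x:[23,26] y:[27,86/3] z:[21,26] -> miss, prune
    N17 x:[27,55/2] y:[79/3,85/3] z:[52,55] -> miss, prune
    N21 x:[23,26] y:[31,98/3] z:[48,52] -> miss, prune
  N26 x:[38,81/2] y:[64/3,29] z:[34,58] -> miss, prune

Visited [0, 2, 6, 9, 1, 14, 16, 23, 24, 7, 8, 5, 10, 11, 12, 13, 28, 17, 21, 26]. Tests: 20 box, 1 leaf. Nearest: P20.

== RESULT ==
1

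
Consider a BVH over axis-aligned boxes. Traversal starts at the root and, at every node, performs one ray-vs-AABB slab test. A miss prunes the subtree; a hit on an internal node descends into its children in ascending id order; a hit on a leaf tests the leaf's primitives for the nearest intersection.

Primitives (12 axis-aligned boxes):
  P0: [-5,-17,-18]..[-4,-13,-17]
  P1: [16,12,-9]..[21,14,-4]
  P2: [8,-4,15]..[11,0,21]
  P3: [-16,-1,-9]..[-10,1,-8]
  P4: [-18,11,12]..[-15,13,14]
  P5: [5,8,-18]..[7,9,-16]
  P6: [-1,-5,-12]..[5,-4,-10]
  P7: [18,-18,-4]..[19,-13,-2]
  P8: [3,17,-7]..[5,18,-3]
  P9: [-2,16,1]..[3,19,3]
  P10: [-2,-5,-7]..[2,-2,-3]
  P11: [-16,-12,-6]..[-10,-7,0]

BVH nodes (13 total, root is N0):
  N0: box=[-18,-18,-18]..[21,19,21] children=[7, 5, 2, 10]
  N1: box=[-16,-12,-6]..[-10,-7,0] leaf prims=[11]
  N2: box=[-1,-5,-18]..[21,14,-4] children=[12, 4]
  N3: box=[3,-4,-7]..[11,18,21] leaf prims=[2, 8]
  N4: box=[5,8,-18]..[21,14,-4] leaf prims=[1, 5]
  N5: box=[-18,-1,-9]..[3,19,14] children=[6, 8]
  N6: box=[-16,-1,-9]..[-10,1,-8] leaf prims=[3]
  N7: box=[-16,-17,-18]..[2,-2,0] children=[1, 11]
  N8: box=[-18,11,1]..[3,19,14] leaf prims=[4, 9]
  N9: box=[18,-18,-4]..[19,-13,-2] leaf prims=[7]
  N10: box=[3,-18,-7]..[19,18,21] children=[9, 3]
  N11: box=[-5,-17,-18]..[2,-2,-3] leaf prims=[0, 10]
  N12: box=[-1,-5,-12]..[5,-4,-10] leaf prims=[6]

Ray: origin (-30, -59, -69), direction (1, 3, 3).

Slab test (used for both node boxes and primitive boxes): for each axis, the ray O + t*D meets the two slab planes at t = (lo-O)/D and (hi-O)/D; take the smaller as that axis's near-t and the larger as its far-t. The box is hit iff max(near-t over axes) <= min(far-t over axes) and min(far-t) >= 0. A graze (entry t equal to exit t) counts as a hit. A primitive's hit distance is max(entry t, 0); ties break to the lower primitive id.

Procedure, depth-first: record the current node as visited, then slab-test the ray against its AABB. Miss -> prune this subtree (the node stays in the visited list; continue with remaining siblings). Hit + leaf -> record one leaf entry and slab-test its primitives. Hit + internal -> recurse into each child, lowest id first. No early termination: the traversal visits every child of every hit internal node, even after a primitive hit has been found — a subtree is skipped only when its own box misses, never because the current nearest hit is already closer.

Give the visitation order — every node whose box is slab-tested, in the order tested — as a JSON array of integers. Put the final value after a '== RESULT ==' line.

Walk:
N0 x:[12,51] y:[41/3,26] z:[17,30] -> hit [17,26], descend [2, 5, 7, 10]
  N2 x:[29,51] y:[18,73/3] z:[17,65/3] -> miss, prune
  N5 x:[12,33] y:[58/3,26] z:[20,83/3] -> hit [20,26], descend [6, 8]
    N6 x:[14,20] y:[58/3,20] z:[20,61/3] -> hit [20,20] leaf, test {P3@t=20}
    N8 x:[12,33] y:[70/3,26] z:[70/3,83/3] -> hit [70/3,26] leaf, test {P4(miss), P9(miss)}
  N7 x:[14,32] y:[14,19] z:[17,23] -> hit [17,19], descend [1, 11]
    N1 x:[14,20] y:[47/3,52/3] z:[21,23] -> miss, prune
    N11 x:[25,32] y:[14,19] z:[17,22] -> miss, prune
  N10 x:[33,49] y:[41/3,77/3] z:[62/3,30] -> miss, prune

Visited [0, 2, 5, 6, 8, 7, 1, 11, 10]. Tests: 9 box, 2 leaf. Nearest: P3.

== RESULT ==
[0, 2, 5, 6, 8, 7, 1, 11, 10]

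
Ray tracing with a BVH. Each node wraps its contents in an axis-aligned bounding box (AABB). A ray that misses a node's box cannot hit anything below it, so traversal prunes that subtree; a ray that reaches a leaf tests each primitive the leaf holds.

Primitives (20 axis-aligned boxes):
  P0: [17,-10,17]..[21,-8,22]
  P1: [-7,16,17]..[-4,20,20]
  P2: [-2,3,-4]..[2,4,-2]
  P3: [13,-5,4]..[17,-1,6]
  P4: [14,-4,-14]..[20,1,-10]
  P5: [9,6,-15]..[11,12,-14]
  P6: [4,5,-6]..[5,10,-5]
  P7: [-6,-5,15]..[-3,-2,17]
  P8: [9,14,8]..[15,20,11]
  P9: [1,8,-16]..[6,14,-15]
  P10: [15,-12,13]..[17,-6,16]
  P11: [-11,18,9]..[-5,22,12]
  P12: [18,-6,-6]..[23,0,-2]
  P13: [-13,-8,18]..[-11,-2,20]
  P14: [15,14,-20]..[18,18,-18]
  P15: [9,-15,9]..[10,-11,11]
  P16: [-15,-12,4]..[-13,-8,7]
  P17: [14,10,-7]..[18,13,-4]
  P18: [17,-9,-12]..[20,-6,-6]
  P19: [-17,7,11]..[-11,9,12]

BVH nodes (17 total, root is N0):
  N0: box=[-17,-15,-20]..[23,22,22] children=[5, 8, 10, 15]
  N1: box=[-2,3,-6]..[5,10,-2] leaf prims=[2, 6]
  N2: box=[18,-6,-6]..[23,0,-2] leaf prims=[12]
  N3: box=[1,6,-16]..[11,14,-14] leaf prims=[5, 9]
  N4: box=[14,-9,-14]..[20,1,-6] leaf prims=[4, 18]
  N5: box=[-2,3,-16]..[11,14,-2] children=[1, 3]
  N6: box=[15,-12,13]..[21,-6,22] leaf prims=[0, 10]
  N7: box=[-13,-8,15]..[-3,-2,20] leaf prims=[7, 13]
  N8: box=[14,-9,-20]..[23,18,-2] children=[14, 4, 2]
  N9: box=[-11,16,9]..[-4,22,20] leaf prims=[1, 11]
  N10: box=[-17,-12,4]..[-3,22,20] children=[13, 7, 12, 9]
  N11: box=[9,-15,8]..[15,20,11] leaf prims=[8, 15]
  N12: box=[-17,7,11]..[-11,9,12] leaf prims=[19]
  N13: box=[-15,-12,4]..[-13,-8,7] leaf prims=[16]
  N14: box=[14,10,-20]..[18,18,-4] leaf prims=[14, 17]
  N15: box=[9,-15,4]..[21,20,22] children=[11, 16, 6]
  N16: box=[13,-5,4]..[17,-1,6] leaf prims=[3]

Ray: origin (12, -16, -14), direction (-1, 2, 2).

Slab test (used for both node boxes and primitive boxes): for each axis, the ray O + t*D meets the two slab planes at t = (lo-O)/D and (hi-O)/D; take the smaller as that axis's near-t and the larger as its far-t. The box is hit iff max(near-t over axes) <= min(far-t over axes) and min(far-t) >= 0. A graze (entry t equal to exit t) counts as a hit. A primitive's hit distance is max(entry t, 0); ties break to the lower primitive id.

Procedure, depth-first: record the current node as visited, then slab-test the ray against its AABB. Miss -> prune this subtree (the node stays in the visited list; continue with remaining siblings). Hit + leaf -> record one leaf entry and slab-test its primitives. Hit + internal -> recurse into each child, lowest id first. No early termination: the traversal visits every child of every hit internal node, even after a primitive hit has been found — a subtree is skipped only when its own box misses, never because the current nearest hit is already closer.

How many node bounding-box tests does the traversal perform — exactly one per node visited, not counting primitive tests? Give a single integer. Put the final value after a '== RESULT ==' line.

Traverse from the root:
N0 x:[-11,29] y:[1/2,19] z:[-3,18] -> hit [1/2,18], descend [5, 8, 10, 15]
  N5 x:[1,14] y:[19/2,15] z:[-1,6] -> miss, prune
  N8 x:[-11,-2] y:[7/2,17] z:[-3,6] -> miss, prune
  N10 x:[15,29] y:[2,19] z:[9,17] -> hit [15,17], descend [7, 9, 12, 13]
    N7 x:[15,25] y:[4,7] z:[29/2,17] -> miss, prune
    N9 x:[16,23] y:[16,19] z:[23/2,17] -> hit [16,17] leaf, test {P1@t=16, P11(miss)}
    N12 x:[23,29] y:[23/2,25/2] z:[25/2,13] -> miss, prune
    N13 x:[25,27] y:[2,4] z:[9,21/2] -> miss, prune
  N15 x:[-9,3] y:[1/2,18] z:[9,18] -> miss, prune

Visited [0, 5, 8, 10, 7, 9, 12, 13, 15]. Tests: 9 box, 1 leaf. Nearest: P1.

== RESULT ==
9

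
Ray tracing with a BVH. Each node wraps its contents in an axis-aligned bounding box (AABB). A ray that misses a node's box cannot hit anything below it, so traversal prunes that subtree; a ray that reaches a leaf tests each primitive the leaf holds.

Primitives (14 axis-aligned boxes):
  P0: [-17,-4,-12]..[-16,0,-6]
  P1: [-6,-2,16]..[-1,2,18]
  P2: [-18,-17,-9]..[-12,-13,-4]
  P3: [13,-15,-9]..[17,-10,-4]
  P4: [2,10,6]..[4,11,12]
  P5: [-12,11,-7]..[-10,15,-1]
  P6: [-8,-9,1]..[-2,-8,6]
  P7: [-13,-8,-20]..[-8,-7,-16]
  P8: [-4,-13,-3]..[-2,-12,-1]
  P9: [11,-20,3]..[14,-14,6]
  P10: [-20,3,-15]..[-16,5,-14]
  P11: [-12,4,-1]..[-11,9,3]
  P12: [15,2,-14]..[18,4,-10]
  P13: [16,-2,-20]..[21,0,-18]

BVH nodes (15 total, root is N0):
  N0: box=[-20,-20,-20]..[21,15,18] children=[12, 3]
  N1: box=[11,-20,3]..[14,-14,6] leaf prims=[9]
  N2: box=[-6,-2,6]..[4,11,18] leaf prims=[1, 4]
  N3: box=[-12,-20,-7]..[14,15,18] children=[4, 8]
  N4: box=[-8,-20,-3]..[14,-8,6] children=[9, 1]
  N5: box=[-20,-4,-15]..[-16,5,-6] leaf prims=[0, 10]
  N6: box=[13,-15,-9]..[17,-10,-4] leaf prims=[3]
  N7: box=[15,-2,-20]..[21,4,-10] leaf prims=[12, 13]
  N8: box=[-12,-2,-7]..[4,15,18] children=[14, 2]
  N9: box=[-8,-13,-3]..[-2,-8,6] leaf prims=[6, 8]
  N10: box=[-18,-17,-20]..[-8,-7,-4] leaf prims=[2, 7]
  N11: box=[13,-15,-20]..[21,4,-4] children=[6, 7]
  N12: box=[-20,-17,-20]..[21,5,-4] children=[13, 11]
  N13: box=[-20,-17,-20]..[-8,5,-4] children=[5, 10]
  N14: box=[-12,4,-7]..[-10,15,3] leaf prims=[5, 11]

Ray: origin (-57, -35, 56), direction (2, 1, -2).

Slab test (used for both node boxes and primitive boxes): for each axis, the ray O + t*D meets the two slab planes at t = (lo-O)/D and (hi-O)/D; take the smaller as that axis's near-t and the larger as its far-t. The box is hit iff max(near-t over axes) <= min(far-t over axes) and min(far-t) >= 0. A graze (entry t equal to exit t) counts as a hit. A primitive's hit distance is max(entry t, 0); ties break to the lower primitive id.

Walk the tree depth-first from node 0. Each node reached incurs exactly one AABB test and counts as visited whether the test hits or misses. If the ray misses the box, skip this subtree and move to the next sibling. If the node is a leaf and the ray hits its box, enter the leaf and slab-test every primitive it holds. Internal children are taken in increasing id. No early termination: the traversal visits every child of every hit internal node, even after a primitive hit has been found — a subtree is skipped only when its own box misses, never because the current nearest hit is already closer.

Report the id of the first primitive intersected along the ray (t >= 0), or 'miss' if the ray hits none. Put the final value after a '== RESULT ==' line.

Traverse from the root:
N0 x:[37/2,39] y:[15,50] z:[19,38] -> hit [19,38], descend [3, 12]
  N3 x:[45/2,71/2] y:[15,50] z:[19,63/2] -> hit [45/2,63/2], descend [4, 8]
    N4 x:[49/2,71/2] y:[15,27] z:[25,59/2] -> hit [25,27], descend [1, 9]
      N1 x:[34,71/2] y:[15,21] z:[25,53/2] -> miss, prune
      N9 x:[49/2,55/2] y:[22,27] z:[25,59/2] -> hit [25,27] leaf, test {P6@t=26, P8(miss)}
    N8 x:[45/2,61/2] y:[33,50] z:[19,63/2] -> miss, prune
  N12 x:[37/2,39] y:[18,40] z:[30,38] -> hit [30,38], descend [11, 13]
    N11 x:[35,39] y:[20,39] z:[30,38] -> hit [35,38], descend [6, 7]
      N6 x:[35,37] y:[20,25] z:[30,65/2] -> miss, prune
      N7 x:[36,39] y:[33,39] z:[33,38] -> hit [36,38] leaf, test {P12(miss), P13(miss)}
    N13 x:[37/2,49/2] y:[18,40] z:[30,38] -> miss, prune

Visited [0, 3, 4, 1, 9, 8, 12, 11, 6, 7, 13]. Tests: 11 box, 2 leaf. Nearest: P6.

== RESULT ==
6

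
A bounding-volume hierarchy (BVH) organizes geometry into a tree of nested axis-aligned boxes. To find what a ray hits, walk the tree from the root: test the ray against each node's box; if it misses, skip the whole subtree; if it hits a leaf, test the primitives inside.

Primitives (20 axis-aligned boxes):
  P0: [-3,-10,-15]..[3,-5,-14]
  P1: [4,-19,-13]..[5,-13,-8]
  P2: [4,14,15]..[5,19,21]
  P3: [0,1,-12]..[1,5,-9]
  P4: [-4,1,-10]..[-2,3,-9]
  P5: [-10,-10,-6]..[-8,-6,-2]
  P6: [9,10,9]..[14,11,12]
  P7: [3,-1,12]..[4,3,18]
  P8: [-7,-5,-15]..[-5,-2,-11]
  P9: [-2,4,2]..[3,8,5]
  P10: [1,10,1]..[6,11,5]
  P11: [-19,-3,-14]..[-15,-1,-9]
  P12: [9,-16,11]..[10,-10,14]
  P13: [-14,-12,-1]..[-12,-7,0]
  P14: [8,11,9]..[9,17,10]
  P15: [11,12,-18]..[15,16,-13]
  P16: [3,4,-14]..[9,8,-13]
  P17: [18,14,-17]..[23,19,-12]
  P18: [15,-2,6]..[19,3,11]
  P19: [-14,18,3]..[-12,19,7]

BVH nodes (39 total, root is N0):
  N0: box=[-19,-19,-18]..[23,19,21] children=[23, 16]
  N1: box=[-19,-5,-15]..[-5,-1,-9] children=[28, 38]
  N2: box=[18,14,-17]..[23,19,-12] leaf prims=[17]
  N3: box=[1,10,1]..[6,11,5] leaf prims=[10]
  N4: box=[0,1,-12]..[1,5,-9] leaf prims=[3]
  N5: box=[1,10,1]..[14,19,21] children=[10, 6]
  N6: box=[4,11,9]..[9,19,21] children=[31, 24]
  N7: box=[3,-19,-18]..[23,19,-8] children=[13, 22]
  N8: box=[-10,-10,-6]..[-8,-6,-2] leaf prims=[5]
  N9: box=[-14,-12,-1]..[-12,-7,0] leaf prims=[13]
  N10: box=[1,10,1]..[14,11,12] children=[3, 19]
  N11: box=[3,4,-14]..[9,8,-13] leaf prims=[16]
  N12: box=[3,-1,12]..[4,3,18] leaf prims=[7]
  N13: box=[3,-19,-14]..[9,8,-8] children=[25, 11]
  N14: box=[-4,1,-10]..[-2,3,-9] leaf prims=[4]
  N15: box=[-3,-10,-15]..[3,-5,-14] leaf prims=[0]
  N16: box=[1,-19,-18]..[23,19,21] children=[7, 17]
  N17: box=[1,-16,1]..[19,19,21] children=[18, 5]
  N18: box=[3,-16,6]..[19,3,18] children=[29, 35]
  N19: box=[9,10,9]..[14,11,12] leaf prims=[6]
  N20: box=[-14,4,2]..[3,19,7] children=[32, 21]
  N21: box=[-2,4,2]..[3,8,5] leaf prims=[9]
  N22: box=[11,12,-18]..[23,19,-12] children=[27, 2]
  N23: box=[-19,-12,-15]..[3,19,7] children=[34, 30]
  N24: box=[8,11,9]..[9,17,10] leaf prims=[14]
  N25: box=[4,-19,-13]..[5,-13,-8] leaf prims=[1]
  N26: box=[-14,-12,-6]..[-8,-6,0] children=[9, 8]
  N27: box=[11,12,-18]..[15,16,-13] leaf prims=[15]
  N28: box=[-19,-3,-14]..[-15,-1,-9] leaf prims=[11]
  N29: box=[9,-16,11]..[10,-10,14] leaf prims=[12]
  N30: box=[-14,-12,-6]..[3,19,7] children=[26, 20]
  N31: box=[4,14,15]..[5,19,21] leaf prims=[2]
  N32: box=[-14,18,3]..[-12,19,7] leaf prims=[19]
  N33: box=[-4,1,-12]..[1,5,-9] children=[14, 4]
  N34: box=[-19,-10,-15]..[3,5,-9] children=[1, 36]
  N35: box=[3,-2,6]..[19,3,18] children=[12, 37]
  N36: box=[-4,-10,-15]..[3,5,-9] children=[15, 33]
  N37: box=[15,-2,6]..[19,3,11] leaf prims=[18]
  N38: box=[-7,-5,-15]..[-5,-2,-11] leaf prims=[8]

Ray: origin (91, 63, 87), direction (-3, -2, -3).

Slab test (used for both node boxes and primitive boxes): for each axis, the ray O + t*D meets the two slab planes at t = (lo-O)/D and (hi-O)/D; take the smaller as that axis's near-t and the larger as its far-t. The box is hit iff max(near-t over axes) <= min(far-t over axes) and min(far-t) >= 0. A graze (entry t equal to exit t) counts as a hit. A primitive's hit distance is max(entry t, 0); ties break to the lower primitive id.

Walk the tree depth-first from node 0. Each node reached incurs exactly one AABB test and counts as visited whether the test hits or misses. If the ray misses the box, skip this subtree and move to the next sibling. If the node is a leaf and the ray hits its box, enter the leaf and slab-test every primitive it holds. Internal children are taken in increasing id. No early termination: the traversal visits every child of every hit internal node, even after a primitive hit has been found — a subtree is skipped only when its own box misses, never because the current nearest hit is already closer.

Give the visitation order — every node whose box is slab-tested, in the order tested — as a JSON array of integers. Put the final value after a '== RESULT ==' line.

Walk:
N0 x:[68/3,110/3] y:[22,41] z:[22,35] -> hit [68/3,35], descend [16, 23]
  N16 x:[68/3,30] y:[22,41] z:[22,35] -> hit [68/3,30], descend [7, 17]
    N7 x:[68/3,88/3] y:[22,41] z:[95/3,35] -> miss, prune
    N17 x:[24,30] y:[22,79/2] z:[22,86/3] -> hit [24,86/3], descend [5, 18]
      N5 x:[77/3,30] y:[22,53/2] z:[22,86/3] -> hit [77/3,53/2], descend [6, 10]
        N6 x:[82/3,29] y:[22,26] z:[22,26] -> miss, prune
        N10 x:[77/3,30] y:[26,53/2] z:[25,86/3] -> hit [26,53/2], descend [3, 19]
          N3 x:[85/3,30] y:[26,53/2] z:[82/3,86/3] -> miss, prune
          N19 x:[77/3,82/3] y:[26,53/2] z:[25,26] -> hit [26,26] leaf, test {P6@t=26}
      N18 x:[24,88/3] y:[30,79/2] z:[23,27] -> miss, prune
  N23 x:[88/3,110/3] y:[22,75/2] z:[80/3,34] -> hit [88/3,34], descend [30, 34]
    N30 x:[88/3,35] y:[22,75/2] z:[80/3,31] -> hit [88/3,31], descend [20, 26]
      N20 x:[88/3,35] y:[22,59/2] z:[80/3,85/3] -> miss, prune
      N26 x:[33,35] y:[69/2,75/2] z:[29,31] -> miss, prune
    N34 x:[88/3,110/3] y:[29,73/2] z:[32,34] -> hit [32,34], descend [1, 36]
      N1 x:[32,110/3] y:[32,34] z:[32,34] -> hit [32,34], descend [28, 38]
        N28 x:[106/3,110/3] y:[32,33] z:[32,101/3] -> miss, prune
        N38 x:[32,98/3] y:[65/2,34] z:[98/3,34] -> hit [98/3,98/3] leaf, test {P8@t=98/3}
      N36 x:[88/3,95/3] y:[29,73/2] z:[32,34] -> miss, prune

order=[0, 16, 7, 17, 5, 6, 10, 3, 19, 18, 23, 30, 20, 26, 34, 1, 28, 38, 36]  |boxes|=19  |leaves|=2  hit=P6

== RESULT ==
[0, 16, 7, 17, 5, 6, 10, 3, 19, 18, 23, 30, 20, 26, 34, 1, 28, 38, 36]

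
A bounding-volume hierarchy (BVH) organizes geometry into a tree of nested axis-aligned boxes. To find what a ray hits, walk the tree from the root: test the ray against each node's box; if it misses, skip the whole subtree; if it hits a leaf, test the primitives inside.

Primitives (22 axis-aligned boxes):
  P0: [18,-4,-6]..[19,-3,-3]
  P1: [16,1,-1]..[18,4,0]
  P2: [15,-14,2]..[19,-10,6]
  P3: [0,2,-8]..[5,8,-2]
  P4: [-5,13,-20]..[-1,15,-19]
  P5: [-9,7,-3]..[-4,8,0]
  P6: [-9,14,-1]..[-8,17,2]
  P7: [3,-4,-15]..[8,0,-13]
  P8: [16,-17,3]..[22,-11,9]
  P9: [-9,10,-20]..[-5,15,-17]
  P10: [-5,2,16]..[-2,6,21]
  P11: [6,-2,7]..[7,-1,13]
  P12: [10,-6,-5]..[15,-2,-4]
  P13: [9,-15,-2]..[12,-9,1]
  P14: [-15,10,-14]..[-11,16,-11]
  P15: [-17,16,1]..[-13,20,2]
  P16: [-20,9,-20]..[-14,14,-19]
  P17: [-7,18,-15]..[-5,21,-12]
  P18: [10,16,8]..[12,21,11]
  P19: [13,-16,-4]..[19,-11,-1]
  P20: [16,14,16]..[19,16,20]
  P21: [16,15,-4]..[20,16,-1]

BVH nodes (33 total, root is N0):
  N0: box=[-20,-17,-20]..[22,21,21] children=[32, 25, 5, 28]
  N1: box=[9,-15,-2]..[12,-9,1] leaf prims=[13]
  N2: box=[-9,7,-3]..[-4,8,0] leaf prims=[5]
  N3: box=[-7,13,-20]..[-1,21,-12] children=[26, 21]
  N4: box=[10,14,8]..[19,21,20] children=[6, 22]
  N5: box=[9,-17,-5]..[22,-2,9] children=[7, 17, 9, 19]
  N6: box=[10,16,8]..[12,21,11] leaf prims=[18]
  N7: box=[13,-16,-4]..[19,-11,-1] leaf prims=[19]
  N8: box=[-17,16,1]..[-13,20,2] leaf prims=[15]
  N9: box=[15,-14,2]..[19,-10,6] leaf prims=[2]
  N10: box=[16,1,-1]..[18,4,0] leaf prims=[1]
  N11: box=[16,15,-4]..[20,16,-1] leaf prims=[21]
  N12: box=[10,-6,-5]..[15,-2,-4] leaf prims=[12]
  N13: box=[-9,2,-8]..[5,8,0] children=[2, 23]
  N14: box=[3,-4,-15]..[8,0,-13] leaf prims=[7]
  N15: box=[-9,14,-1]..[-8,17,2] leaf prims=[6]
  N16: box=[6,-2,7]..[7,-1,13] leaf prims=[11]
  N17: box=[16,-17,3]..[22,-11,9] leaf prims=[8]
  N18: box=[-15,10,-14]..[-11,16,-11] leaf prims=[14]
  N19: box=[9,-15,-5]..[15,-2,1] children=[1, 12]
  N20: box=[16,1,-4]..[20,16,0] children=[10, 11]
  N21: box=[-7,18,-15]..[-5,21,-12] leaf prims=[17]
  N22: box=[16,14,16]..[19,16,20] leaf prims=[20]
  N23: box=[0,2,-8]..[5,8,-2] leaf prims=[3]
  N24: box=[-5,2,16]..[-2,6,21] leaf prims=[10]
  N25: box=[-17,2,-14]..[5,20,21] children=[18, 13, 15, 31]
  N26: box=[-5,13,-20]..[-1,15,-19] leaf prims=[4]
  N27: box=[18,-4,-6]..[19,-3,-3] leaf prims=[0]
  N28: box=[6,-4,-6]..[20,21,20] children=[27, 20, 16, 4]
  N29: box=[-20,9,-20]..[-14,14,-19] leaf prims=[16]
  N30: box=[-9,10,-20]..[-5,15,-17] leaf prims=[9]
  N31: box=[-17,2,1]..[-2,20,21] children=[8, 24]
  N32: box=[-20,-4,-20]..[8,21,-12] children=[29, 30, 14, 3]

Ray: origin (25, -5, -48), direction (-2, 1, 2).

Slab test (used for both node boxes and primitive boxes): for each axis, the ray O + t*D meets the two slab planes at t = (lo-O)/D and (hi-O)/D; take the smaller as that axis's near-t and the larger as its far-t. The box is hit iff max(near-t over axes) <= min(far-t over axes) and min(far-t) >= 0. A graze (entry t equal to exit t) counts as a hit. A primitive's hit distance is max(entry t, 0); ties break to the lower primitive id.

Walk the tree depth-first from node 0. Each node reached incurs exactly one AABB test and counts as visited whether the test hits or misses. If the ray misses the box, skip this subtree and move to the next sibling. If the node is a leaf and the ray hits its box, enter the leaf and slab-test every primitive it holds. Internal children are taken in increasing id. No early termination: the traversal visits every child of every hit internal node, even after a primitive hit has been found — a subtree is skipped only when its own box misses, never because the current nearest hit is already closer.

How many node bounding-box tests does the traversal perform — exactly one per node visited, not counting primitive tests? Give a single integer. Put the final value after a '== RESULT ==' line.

Traverse from the root:
N0 x:[3/2,45/2] y:[-12,26] z:[14,69/2] -> hit [14,45/2], descend [5, 25, 28, 32]
  N5 x:[3/2,8] y:[-12,3] z:[43/2,57/2] -> miss, prune
  N25 x:[10,21] y:[7,25] z:[17,69/2] -> hit [17,21], descend [13, 15, 18, 31]
    N13 x:[10,17] y:[7,13] z:[20,24] -> miss, prune
    N15 x:[33/2,17] y:[19,22] z:[47/2,25] -> miss, prune
    N18 x:[18,20] y:[15,21] z:[17,37/2] -> hit [18,37/2] leaf, test {P14@t=18}
    N31 x:[27/2,21] y:[7,25] z:[49/2,69/2] -> miss, prune
  N28 x:[5/2,19/2] y:[1,26] z:[21,34] -> miss, prune
  N32 x:[17/2,45/2] y:[1,26] z:[14,18] -> hit [14,18], descend [3, 14, 29, 30]
    N3 x:[13,16] y:[18,26] z:[14,18] -> miss, prune
    N14 x:[17/2,11] y:[1,5] z:[33/2,35/2] -> miss, prune
    N29 x:[39/2,45/2] y:[14,19] z:[14,29/2] -> miss, prune
    N30 x:[15,17] y:[15,20] z:[14,31/2] -> hit [15,31/2] leaf, test {P9@t=15}

Summary -> nodes [0, 5, 25, 13, 15, 18, 31, 28, 32, 3, 14, 29, 30]; box-tests=13; leaf-entries=2; first=P9

== RESULT ==
13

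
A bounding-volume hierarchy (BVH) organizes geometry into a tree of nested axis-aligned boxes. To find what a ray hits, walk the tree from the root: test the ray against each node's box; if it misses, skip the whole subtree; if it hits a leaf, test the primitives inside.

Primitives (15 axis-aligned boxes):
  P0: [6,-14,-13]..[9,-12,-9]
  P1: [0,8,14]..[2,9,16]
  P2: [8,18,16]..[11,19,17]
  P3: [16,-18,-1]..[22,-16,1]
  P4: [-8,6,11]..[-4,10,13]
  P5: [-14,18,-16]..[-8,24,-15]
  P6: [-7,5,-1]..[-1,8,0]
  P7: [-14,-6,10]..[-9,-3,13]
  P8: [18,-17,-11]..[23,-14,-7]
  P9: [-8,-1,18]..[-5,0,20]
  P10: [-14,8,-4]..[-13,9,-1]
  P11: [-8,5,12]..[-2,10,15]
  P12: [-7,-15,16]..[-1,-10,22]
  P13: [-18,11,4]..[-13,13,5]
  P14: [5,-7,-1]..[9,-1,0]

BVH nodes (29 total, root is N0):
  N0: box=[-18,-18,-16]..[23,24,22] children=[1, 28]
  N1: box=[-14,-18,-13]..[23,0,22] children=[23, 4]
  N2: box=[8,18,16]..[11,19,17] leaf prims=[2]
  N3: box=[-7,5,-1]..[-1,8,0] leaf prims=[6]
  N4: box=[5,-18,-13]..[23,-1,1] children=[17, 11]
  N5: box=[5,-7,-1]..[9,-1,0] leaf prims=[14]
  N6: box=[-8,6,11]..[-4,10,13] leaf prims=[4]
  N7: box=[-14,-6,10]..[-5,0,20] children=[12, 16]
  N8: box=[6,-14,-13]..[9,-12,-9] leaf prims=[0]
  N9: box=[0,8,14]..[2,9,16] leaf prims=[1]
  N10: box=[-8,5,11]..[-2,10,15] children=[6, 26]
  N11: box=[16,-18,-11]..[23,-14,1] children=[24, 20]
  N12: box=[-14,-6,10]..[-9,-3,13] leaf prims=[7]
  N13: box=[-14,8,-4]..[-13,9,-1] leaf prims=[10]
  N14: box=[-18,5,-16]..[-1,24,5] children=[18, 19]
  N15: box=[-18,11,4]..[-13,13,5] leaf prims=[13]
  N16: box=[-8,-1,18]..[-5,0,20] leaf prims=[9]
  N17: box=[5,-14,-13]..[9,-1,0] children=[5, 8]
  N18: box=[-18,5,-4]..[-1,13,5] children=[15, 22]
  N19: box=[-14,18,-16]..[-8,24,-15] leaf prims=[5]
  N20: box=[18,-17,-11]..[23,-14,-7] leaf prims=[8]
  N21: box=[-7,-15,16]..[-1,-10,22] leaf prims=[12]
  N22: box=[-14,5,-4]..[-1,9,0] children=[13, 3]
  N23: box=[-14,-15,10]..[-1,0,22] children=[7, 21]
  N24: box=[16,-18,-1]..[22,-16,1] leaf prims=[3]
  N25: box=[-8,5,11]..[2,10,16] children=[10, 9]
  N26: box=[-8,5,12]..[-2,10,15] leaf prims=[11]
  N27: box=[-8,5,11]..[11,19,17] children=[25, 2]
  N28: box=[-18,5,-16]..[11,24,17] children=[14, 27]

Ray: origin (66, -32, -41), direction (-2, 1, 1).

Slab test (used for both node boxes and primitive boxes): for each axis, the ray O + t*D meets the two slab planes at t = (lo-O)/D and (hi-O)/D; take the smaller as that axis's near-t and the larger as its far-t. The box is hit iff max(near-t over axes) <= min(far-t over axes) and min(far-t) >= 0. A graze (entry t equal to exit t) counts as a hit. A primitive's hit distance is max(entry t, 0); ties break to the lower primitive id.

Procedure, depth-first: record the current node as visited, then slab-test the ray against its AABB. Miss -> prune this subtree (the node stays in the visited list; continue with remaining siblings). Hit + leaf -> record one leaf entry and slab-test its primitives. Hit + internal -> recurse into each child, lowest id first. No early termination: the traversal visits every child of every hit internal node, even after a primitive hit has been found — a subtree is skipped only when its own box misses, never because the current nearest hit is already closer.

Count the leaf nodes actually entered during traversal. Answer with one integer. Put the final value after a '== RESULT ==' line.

Trace the traversal:
N0 x:[43/2,42] y:[14,56] z:[25,63] -> hit [25,42], descend [1, 28]
  N1 x:[43/2,40] y:[14,32] z:[28,63] -> hit [28,32], descend [4, 23]
    N4 x:[43/2,61/2] y:[14,31] z:[28,42] -> hit [28,61/2], descend [11, 17]
      N11 x:[43/2,25] y:[14,18] z:[30,42] -> miss, prune
      N17 x:[57/2,61/2] y:[18,31] z:[28,41] -> hit [57/2,61/2], descend [5, 8]
        N5 x:[57/2,61/2] y:[25,31] z:[40,41] -> miss, prune
        N8 x:[57/2,30] y:[18,20] z:[28,32] -> miss, prune
    N23 x:[67/2,40] y:[17,32] z:[51,63] -> miss, prune
  N28 x:[55/2,42] y:[37,56] z:[25,58] -> hit [37,42], descend [14, 27]
    N14 x:[67/2,42] y:[37,56] z:[25,46] -> hit [37,42], descend [18, 19]
      N18 x:[67/2,42] y:[37,45] z:[37,46] -> hit [37,42], descend [15, 22]
        N15 x:[79/2,42] y:[43,45] z:[45,46] -> miss, prune
        N22 x:[67/2,40] y:[37,41] z:[37,41] -> hit [37,40], descend [3, 13]
          N3 x:[67/2,73/2] y:[37,40] z:[40,41] -> miss, prune
          N13 x:[79/2,40] y:[40,41] z:[37,40] -> hit [40,40] leaf, test {P10@t=40}
      N19 x:[37,40] y:[50,56] z:[25,26] -> miss, prune
    N27 x:[55/2,37] y:[37,51] z:[52,58] -> miss, prune

order=[0, 1, 4, 11, 17, 5, 8, 23, 28, 14, 18, 15, 22, 3, 13, 19, 27]  |boxes|=17  |leaves|=1  hit=P10

== RESULT ==
1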